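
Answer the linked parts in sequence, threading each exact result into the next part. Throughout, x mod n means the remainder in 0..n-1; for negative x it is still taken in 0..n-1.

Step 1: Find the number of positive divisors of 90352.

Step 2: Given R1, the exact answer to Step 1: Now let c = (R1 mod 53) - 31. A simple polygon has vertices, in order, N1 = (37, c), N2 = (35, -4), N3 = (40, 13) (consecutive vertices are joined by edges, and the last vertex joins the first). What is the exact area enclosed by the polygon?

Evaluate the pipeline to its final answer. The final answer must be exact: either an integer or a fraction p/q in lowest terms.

Step 1: 90352 = 2^4 * 5647; number of divisors = (4+1) * (1+1) = 10; answer 10
Step 2: R1 = 10; c = -21; cross terms: (37*-4 - 35*-21)=587, (35*13 - 40*-4)=615, (40*-21 - 37*13)=-1321; twice the area = |-119| = 119; area = 119/2; answer 119/2

119/2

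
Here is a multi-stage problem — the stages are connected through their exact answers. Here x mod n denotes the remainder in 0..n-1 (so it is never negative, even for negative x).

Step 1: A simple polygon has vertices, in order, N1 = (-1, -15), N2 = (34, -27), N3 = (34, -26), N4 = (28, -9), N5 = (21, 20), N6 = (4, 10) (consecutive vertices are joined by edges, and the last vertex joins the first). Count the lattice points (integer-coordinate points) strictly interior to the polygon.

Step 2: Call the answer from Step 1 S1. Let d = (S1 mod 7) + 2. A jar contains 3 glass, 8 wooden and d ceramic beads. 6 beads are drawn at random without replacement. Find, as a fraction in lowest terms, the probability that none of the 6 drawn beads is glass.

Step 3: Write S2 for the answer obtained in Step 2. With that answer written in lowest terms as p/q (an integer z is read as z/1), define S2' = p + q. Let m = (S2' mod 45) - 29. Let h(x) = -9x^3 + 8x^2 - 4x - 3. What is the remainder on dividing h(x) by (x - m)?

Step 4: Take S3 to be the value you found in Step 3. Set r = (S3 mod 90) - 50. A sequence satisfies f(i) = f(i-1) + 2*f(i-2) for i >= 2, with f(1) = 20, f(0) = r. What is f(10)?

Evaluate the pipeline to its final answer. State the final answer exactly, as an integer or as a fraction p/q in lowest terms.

4084

Step 1: cross terms: (-1*-27 - 34*-15)=537, (34*-26 - 34*-27)=34, (34*-9 - 28*-26)=422, (28*20 - 21*-9)=749, (21*10 - 4*20)=130, (4*-15 - -1*10)=-50; twice the area = |1822| = 1822; area = 911; boundary points = 1 + 1 + 1 + 1 + 1 + 5 = 10; strictly interior points = area - boundary/2 + 1 = 907; answer 907
Step 2: S1 = 907; d = 6; total draws C(17,6) = 12376; favorable C(14,6) = 3003; P = 33/136; answer 33/136
Step 3: S2 = 33/136; threaded value p + q = 169; m = 5; remainder = value at the root: -9*(5)^3 + 8*(5)^2 - 4*(5)^1 - 3 = (-1125) + (200) + (-20) + (-3) = -948; answer -948
Step 4: S3 = -948; r = -8; f(2) = 1*(20) + 2*(-8) = 4; iterating: f(2)=4, f(3)=44, f(4)=52, f(5)=140, f(6)=244, f(7)=524, f(8)=1012, f(9)=2060, f(10)=4084; answer 4084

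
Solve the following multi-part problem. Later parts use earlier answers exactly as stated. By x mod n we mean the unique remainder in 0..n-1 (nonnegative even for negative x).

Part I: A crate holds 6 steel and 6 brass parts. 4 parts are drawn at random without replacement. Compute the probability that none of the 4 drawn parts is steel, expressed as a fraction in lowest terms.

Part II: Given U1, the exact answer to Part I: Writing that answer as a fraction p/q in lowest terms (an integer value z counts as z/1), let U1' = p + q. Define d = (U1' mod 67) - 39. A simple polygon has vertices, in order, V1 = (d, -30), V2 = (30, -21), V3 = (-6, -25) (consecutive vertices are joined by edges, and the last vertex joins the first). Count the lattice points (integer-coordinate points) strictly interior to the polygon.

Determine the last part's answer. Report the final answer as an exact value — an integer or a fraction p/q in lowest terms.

Part I: total draws C(12,4) = 495; favorable C(6,4) = 15; P = 1/33; answer 1/33
Part II: U1 = 1/33; threaded value p + q = 34; d = -5; cross terms: (-5*-21 - 30*-30)=1005, (30*-25 - -6*-21)=-876, (-6*-30 - -5*-25)=55; twice the area = |184| = 184; area = 92; boundary points = 1 + 4 + 1 = 6; strictly interior points = area - boundary/2 + 1 = 90; answer 90

90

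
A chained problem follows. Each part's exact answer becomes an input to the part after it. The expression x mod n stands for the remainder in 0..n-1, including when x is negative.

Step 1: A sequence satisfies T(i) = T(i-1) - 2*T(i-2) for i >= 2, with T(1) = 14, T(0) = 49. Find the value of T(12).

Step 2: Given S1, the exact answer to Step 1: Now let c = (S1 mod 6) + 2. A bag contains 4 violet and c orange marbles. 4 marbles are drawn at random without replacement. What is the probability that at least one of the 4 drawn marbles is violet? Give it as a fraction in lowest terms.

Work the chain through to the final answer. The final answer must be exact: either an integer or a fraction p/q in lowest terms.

69/70

Step 1: T(2) = 1*(14) - 2*(49) = -84; iterating: T(2)=-84, T(3)=-112, T(4)=56, T(5)=280, T(6)=168, T(7)=-392, T(8)=-728, T(9)=56, T(10)=1512, T(11)=1400, T(12)=-1624; answer -1624
Step 2: S1 = -1624; c = 4; total draws C(8,4) = 70; complement C(4,4) = 1; favorable 70 - 1 = 69; P = 69/70; answer 69/70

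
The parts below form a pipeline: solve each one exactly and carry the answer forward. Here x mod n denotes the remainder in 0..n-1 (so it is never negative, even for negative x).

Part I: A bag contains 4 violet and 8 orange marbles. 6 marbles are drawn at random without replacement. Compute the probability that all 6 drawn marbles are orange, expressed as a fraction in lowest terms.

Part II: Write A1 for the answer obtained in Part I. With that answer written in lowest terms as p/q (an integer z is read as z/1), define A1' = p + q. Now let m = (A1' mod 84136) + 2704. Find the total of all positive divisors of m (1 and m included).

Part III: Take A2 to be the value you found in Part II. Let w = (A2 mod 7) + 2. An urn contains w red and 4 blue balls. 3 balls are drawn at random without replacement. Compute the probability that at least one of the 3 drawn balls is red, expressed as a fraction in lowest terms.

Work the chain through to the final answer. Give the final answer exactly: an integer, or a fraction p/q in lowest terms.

Part I: total draws C(12,6) = 924; favorable C(8,6) = 28; P = 1/33; answer 1/33
Part II: A1 = 1/33; threaded value p + q = 34; m = 2738; 2738 = 2 * 37^2; sigma = (1 + 2) * (1 + 37 + 1369) = 3 * 1407 = 4221; answer 4221
Part III: A2 = 4221; w = 2; total draws C(6,3) = 20; complement C(4,3) = 4; favorable 20 - 4 = 16; P = 4/5; answer 4/5

4/5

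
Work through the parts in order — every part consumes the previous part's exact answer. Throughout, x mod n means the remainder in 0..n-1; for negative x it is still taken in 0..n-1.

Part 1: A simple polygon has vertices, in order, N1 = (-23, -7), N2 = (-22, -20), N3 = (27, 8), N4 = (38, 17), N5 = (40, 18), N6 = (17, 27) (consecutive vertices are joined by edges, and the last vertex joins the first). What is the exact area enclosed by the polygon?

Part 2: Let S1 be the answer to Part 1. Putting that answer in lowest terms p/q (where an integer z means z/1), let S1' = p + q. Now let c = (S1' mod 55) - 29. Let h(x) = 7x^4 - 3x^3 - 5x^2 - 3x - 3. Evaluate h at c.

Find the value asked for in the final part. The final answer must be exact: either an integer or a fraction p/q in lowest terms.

Part 1: cross terms: (-23*-20 - -22*-7)=306, (-22*8 - 27*-20)=364, (27*17 - 38*8)=155, (38*18 - 40*17)=4, (40*27 - 17*18)=774, (17*-7 - -23*27)=502; twice the area = |2105| = 2105; area = 2105/2; answer 2105/2
Part 2: S1 = 2105/2; threaded value p + q = 2107; c = -12; 7*(-12)^4 - 3*(-12)^3 - 5*(-12)^2 - 3*(-12)^1 - 3 = (145152) + (5184) + (-720) + (36) + (-3) = 149649; answer 149649

149649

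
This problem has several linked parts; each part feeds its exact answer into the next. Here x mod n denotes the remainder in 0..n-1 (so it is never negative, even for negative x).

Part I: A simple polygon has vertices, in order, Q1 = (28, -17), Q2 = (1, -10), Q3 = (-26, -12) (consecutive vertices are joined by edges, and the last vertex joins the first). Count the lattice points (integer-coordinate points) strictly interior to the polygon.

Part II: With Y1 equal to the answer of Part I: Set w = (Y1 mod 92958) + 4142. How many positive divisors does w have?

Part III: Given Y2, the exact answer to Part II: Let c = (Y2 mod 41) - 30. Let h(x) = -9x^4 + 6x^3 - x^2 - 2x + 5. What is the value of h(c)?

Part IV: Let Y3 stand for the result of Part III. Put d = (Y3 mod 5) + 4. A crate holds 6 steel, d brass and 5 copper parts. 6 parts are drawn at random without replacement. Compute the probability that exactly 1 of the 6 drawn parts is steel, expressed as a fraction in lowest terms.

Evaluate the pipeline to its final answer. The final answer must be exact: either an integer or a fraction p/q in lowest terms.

Part I: cross terms: (28*-10 - 1*-17)=-263, (1*-12 - -26*-10)=-272, (-26*-17 - 28*-12)=778; twice the area = |243| = 243; area = 243/2; boundary points = 1 + 1 + 1 = 3; strictly interior points = area - boundary/2 + 1 = 121; answer 121
Part II: Y1 = 121; w = 4263; 4263 = 3 * 7^2 * 29; number of divisors = (1+1) * (2+1) * (1+1) = 12; answer 12
Part III: Y2 = 12; c = -18; -9*(-18)^4 + 6*(-18)^3 - 1*(-18)^2 - 2*(-18)^1 + 5 = (-944784) + (-34992) + (-324) + (36) + (5) = -980059; answer -980059
Part IV: Y3 = -980059; d = 5; total draws C(16,6) = 8008; favorable C(6,1)*C(10,5) = 1512; P = 27/143; answer 27/143

27/143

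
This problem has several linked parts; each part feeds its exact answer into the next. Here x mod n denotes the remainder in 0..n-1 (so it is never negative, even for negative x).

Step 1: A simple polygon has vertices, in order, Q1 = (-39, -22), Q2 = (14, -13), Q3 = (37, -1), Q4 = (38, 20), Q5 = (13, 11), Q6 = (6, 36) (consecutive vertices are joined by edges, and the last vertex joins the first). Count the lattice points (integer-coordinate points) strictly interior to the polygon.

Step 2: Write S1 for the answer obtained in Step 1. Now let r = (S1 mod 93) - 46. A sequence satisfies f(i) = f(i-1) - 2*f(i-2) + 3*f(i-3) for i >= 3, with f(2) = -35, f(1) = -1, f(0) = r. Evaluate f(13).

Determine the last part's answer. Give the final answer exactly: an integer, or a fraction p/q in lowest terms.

-6686

Step 1: cross terms: (-39*-13 - 14*-22)=815, (14*-1 - 37*-13)=467, (37*20 - 38*-1)=778, (38*11 - 13*20)=158, (13*36 - 6*11)=402, (6*-22 - -39*36)=1272; twice the area = |3892| = 3892; area = 1946; boundary points = 1 + 1 + 1 + 1 + 1 + 1 = 6; strictly interior points = area - boundary/2 + 1 = 1944; answer 1944
Step 2: S1 = 1944; r = 38; f(3) = 1*(-35) - 2*(-1) + 3*(38) = 81; iterating: f(3)=81, f(4)=148, f(5)=-119, f(6)=-172, f(7)=510, f(8)=497, f(9)=-1039, f(10)=-503, f(11)=3066, f(12)=955, f(13)=-6686; answer -6686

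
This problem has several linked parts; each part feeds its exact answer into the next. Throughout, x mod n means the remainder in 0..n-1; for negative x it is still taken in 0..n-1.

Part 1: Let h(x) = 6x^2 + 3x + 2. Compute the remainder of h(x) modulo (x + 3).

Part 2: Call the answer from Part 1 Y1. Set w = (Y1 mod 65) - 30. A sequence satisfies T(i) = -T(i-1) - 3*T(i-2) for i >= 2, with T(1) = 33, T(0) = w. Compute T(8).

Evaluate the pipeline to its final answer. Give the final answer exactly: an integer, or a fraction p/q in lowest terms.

Part 1: remainder = value at the root: 6*(-3)^2 + 3*(-3)^1 + 2 = (54) + (-9) + (2) = 47; answer 47
Part 2: Y1 = 47; w = 17; T(2) = -1*(33) - 3*(17) = -84; iterating: T(2)=-84, T(3)=-15, T(4)=267, T(5)=-222, T(6)=-579, T(7)=1245, T(8)=492; answer 492

492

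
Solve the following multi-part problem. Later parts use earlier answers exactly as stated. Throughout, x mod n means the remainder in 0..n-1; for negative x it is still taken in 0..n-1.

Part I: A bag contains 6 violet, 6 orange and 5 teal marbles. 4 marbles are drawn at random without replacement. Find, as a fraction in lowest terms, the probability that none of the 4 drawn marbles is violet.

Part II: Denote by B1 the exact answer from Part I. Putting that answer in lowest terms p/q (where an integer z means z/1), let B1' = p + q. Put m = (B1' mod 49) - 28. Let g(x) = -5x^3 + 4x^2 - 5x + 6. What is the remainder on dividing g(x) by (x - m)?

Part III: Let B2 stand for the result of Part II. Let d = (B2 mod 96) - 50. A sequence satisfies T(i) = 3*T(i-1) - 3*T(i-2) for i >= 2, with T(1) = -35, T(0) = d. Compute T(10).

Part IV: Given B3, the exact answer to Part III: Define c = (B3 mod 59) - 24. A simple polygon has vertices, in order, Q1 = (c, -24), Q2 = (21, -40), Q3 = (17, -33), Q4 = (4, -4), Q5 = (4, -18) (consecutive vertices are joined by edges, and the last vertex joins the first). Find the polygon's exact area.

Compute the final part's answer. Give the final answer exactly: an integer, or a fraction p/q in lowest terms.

Part I: total draws C(17,4) = 2380; favorable C(11,4) = 330; P = 33/238; answer 33/238
Part II: B1 = 33/238; threaded value p + q = 271; m = -2; remainder = value at the root: -5*(-2)^3 + 4*(-2)^2 - 5*(-2)^1 + 6 = (40) + (16) + (10) + (6) = 72; answer 72
Part III: B2 = 72; d = 22; T(2) = 3*(-35) - 3*(22) = -171; iterating: T(2)=-171, T(3)=-408, T(4)=-711, T(5)=-909, T(6)=-594, T(7)=945, T(8)=4617, T(9)=11016, T(10)=19197; answer 19197
Part IV: B3 = 19197; c = -2; cross terms: (-2*-40 - 21*-24)=584, (21*-33 - 17*-40)=-13, (17*-4 - 4*-33)=64, (4*-18 - 4*-4)=-56, (4*-24 - -2*-18)=-132; twice the area = |447| = 447; area = 447/2; answer 447/2

447/2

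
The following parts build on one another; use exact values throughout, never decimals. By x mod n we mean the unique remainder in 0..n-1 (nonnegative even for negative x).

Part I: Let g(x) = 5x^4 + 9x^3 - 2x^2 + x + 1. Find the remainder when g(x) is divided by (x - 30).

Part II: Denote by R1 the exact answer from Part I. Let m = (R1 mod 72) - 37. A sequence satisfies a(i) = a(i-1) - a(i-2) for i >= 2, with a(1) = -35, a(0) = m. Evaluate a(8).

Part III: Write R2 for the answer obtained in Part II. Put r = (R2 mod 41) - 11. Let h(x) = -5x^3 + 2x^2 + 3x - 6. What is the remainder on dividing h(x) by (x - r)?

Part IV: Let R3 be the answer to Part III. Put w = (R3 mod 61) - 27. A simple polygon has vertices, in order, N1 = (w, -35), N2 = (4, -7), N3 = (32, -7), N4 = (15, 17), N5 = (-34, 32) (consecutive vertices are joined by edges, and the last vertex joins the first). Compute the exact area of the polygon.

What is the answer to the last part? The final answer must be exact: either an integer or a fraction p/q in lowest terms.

Part I: remainder = value at the root: 5*(30)^4 + 9*(30)^3 - 2*(30)^2 + 1*(30)^1 + 1 = (4050000) + (243000) + (-1800) + (30) + (1) = 4291231; answer 4291231
Part II: R1 = 4291231; m = -6; a(2) = 1*(-35) - 1*(-6) = -29; iterating: a(2)=-29, a(3)=6, a(4)=35, a(5)=29, a(6)=-6, a(7)=-35, a(8)=-29; answer -29
Part III: R2 = -29; r = 1; remainder = value at the root: -5*(1)^3 + 2*(1)^2 + 3*(1)^1 - 6 = (-5) + (2) + (3) + (-6) = -6; answer -6
Part IV: R3 = -6; w = 28; cross terms: (28*-7 - 4*-35)=-56, (4*-7 - 32*-7)=196, (32*17 - 15*-7)=649, (15*32 - -34*17)=1058, (-34*-35 - 28*32)=294; twice the area = |2141| = 2141; area = 2141/2; answer 2141/2

2141/2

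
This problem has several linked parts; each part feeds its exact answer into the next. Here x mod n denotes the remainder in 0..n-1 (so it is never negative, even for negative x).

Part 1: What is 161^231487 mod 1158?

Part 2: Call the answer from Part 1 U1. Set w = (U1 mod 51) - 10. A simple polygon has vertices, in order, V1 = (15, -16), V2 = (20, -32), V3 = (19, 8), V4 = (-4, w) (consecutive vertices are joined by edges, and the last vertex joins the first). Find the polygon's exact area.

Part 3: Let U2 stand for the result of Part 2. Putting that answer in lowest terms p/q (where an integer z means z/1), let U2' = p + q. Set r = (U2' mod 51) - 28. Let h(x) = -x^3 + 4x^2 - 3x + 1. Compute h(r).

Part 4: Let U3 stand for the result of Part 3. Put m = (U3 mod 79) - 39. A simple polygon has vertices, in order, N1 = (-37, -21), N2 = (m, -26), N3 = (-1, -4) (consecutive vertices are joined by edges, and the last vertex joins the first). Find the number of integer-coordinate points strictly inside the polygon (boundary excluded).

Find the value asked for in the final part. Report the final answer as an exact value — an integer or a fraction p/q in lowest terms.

438

Part 1: squarings mod 1158: 161^1=161, 161^2=445, 161^4=7, 161^8=49, 161^16=85, 161^32=277, 161^64=301, 161^128=277, 161^256=301, 161^512=277, 161^1024=301, 161^2048=277, 161^4096=301, 161^8192=277, 161^16384=301, 161^32768=277, 161^65536=301, 161^131072=277; 161^231487 = 161^1 * 161^2 * 161^4 * 161^8 * 161^16 * 161^32 * 161^2048 * 161^32768 * 161^65536 * 161^131072 = 311 (mod 1158); answer 311
Part 2: U1 = 311; w = -5; cross terms: (15*-32 - 20*-16)=-160, (20*8 - 19*-32)=768, (19*-5 - -4*8)=-63, (-4*-16 - 15*-5)=139; twice the area = |684| = 684; area = 342; answer 342
Part 3: U2 = 342; threaded value p + q = 343; r = 9; -1*(9)^3 + 4*(9)^2 - 3*(9)^1 + 1 = (-729) + (324) + (-27) + (1) = -431; answer -431
Part 4: U3 = -431; m = 4; cross terms: (-37*-26 - 4*-21)=1046, (4*-4 - -1*-26)=-42, (-1*-21 - -37*-4)=-127; twice the area = |877| = 877; area = 877/2; boundary points = 1 + 1 + 1 = 3; strictly interior points = area - boundary/2 + 1 = 438; answer 438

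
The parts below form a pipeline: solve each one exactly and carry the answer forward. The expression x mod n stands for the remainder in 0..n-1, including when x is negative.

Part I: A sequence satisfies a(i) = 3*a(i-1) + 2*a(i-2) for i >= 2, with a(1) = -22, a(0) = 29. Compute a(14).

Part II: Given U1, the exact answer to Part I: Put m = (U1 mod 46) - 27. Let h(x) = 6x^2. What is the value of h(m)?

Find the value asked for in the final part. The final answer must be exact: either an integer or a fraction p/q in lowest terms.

54

Part I: a(2) = 3*(-22) + 2*(29) = -8; iterating: a(2)=-8, a(3)=-68, a(4)=-220, a(5)=-796, a(6)=-2828, a(7)=-10076, a(8)=-35884, a(9)=-127804, a(10)=-455180, a(11)=-1621148, a(12)=-5773804, a(13)=-20563708, a(14)=-73238732; answer -73238732
Part II: U1 = -73238732; m = 3; 6*(3)^2 = (54) = 54; answer 54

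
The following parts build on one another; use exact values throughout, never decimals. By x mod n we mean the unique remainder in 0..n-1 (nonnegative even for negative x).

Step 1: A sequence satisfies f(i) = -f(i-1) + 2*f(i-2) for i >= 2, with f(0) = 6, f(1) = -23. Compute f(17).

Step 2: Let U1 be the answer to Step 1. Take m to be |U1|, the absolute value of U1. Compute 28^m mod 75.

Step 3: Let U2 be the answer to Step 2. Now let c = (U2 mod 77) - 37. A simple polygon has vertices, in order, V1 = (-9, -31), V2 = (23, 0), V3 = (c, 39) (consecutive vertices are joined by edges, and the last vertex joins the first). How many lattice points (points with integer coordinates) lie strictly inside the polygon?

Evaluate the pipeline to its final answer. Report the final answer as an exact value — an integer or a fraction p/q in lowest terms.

Step 1: f(2) = -1*(-23) + 2*(6) = 35; iterating: f(2)=35, f(3)=-81, f(4)=151, f(5)=-313, f(6)=615, f(7)=-1241, f(8)=2471, f(9)=-4953, f(10)=9895, f(11)=-19801, f(12)=39591, f(13)=-79193, f(14)=158375, f(15)=-316761, f(16)=633511, f(17)=-1267033; answer -1267033
Step 2: U1 = -1267033; m = 1267033; squarings mod 75: 28^1=28, 28^2=34, 28^4=31, 28^8=61, 28^16=46, 28^32=16, 28^64=31, 28^128=61, 28^256=46, 28^512=16, 28^1024=31, 28^2048=61, 28^4096=46, 28^8192=16, 28^16384=31, 28^32768=61, 28^65536=46, 28^131072=16, 28^262144=31, 28^524288=61, 28^1048576=46; 28^1267033 = 28^1 * 28^8 * 28^16 * 28^64 * 28^256 * 28^1024 * 28^4096 * 28^16384 * 28^65536 * 28^131072 * 28^1048576 = 73 (mod 75); answer 73
Step 3: U2 = 73; c = 36; cross terms: (-9*0 - 23*-31)=713, (23*39 - 36*0)=897, (36*-31 - -9*39)=-765; twice the area = |845| = 845; area = 845/2; boundary points = 1 + 13 + 5 = 19; strictly interior points = area - boundary/2 + 1 = 414; answer 414

414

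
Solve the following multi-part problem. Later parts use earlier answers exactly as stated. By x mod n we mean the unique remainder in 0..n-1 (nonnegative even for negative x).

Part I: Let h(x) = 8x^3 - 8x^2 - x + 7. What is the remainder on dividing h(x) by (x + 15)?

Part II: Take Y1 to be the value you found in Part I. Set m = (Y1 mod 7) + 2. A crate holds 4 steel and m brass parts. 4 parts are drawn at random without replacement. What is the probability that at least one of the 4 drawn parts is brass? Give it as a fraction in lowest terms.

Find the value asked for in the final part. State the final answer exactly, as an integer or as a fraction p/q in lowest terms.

494/495

Part I: remainder = value at the root: 8*(-15)^3 - 8*(-15)^2 - 1*(-15)^1 + 7 = (-27000) + (-1800) + (15) + (7) = -28778; answer -28778
Part II: Y1 = -28778; m = 8; total draws C(12,4) = 495; complement C(4,4) = 1; favorable 495 - 1 = 494; P = 494/495; answer 494/495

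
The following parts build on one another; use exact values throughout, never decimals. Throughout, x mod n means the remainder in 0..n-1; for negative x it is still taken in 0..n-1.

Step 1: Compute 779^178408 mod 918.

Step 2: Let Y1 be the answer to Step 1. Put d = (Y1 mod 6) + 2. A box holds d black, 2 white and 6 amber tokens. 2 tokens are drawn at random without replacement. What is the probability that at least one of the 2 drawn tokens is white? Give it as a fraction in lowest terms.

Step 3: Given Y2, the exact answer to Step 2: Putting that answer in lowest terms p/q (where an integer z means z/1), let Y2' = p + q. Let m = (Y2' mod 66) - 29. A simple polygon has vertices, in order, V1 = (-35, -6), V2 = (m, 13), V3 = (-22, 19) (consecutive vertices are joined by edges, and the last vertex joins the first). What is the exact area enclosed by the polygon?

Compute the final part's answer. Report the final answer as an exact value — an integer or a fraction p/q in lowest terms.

Step 1: squarings mod 918: 779^1=779, 779^2=43, 779^4=13, 779^8=169, 779^16=103, 779^32=511, 779^64=409, 779^128=205, 779^256=715, 779^512=817, 779^1024=103, 779^2048=511, 779^4096=409, 779^8192=205, 779^16384=715, 779^32768=817, 779^65536=103, 779^131072=511; 779^178408 = 779^8 * 779^32 * 779^64 * 779^128 * 779^2048 * 779^4096 * 779^8192 * 779^32768 * 779^131072 = 679 (mod 918); answer 679
Step 2: Y1 = 679; d = 3; total draws C(11,2) = 55; complement C(9,2) = 36; favorable 55 - 36 = 19; P = 19/55; answer 19/55
Step 3: Y2 = 19/55; threaded value p + q = 74; m = -21; cross terms: (-35*13 - -21*-6)=-581, (-21*19 - -22*13)=-113, (-22*-6 - -35*19)=797; twice the area = |103| = 103; area = 103/2; answer 103/2

103/2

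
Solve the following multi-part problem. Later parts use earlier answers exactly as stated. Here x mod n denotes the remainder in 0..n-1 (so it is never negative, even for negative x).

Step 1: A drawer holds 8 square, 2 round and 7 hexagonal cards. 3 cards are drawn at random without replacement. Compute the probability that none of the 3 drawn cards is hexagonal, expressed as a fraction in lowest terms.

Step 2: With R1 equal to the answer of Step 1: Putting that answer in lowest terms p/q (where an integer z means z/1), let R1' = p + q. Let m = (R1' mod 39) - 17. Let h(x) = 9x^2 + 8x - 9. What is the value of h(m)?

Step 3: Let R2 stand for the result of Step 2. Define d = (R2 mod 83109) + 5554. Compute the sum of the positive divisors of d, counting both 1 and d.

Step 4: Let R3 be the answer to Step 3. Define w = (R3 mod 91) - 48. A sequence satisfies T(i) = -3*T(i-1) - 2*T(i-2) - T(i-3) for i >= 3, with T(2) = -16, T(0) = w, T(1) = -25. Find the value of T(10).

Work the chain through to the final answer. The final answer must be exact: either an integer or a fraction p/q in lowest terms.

Step 1: total draws C(17,3) = 680; favorable C(10,3) = 120; P = 3/17; answer 3/17
Step 2: R1 = 3/17; threaded value p + q = 20; m = 3; 9*(3)^2 + 8*(3)^1 - 9 = (81) + (24) + (-9) = 96; answer 96
Step 3: R2 = 96; d = 5650; 5650 = 2 * 5^2 * 113; sigma = (1 + 2) * (1 + 5 + 25) * (1 + 113) = 3 * 31 * 114 = 10602; answer 10602
Step 4: R3 = 10602; w = -2; T(3) = -3*(-16) - 2*(-25) - 1*(-2) = 100; iterating: T(3)=100, T(4)=-243, T(5)=545, T(6)=-1249, T(7)=2900, T(8)=-6747, T(9)=15690, T(10)=-36476; answer -36476

-36476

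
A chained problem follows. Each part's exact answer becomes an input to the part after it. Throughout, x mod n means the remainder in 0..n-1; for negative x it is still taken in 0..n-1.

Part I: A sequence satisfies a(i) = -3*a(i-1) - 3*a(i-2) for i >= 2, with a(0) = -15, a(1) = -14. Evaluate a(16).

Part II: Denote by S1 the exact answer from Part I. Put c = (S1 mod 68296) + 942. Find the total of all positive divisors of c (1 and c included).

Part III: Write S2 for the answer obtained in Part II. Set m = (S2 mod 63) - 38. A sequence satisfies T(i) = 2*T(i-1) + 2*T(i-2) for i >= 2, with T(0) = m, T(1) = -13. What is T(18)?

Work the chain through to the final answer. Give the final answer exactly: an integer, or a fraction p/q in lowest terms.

-345850880

Part I: a(2) = -3*(-14) - 3*(-15) = 87; iterating: a(2)=87, a(3)=-219, a(4)=396, a(5)=-531, a(6)=405, a(7)=378, a(8)=-2349, a(9)=5913, a(10)=-10692, a(11)=14337, a(12)=-10935, a(13)=-10206, a(14)=63423, a(15)=-159651, a(16)=288684; answer 288684
Part II: S1 = 288684; c = 16442; 16442 = 2 * 8221; sigma = (1 + 2) * (1 + 8221) = 3 * 8222 = 24666; answer 24666
Part III: S2 = 24666; m = -5; T(2) = 2*(-13) + 2*(-5) = -36; iterating: T(2)=-36, T(3)=-98, T(4)=-268, T(5)=-732, T(6)=-2000, T(7)=-5464, T(8)=-14928, T(9)=-40784, T(10)=-111424, T(11)=-304416, T(12)=-831680, T(13)=-2272192, T(14)=-6207744, T(15)=-16959872, T(16)=-46335232, T(17)=-126590208, T(18)=-345850880; answer -345850880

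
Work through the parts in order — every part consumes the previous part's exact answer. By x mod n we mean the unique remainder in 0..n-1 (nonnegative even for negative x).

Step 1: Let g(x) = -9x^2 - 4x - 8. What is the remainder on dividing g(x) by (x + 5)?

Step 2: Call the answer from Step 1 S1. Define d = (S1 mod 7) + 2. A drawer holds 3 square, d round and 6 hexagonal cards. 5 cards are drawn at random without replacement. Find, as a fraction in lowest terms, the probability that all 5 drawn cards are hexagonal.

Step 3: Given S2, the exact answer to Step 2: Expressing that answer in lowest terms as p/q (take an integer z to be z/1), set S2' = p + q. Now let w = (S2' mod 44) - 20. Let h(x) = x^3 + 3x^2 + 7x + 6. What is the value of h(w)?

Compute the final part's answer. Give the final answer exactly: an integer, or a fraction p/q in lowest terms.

4161

Step 1: remainder = value at the root: -9*(-5)^2 - 4*(-5)^1 - 8 = (-225) + (20) + (-8) = -213; answer -213
Step 2: S1 = -213; d = 6; total draws C(15,5) = 3003; favorable C(6,5) = 6; P = 2/1001; answer 2/1001
Step 3: S2 = 2/1001; threaded value p + q = 1003; w = 15; 1*(15)^3 + 3*(15)^2 + 7*(15)^1 + 6 = (3375) + (675) + (105) + (6) = 4161; answer 4161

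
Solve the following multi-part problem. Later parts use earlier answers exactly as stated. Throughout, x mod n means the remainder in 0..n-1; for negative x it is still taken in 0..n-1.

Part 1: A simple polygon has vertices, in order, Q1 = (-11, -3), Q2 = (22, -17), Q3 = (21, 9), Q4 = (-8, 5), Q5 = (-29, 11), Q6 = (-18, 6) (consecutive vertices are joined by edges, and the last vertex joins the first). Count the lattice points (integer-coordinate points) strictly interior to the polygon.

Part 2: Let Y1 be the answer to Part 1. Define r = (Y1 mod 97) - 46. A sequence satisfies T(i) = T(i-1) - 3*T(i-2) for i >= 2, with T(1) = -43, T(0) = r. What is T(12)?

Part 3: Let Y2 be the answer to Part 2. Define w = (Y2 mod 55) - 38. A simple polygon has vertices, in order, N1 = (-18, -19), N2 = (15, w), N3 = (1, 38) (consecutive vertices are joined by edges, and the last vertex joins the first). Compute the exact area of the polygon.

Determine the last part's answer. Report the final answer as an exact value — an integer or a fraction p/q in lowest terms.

1919/2

Part 1: cross terms: (-11*-17 - 22*-3)=253, (22*9 - 21*-17)=555, (21*5 - -8*9)=177, (-8*11 - -29*5)=57, (-29*6 - -18*11)=24, (-18*-3 - -11*6)=120; twice the area = |1186| = 1186; area = 593; boundary points = 1 + 1 + 1 + 3 + 1 + 1 = 8; strictly interior points = area - boundary/2 + 1 = 590; answer 590
Part 2: Y1 = 590; r = -38; T(2) = 1*(-43) - 3*(-38) = 71; iterating: T(2)=71, T(3)=200, T(4)=-13, T(5)=-613, T(6)=-574, T(7)=1265, T(8)=2987, T(9)=-808, T(10)=-9769, T(11)=-7345, T(12)=21962; answer 21962
Part 3: Y2 = 21962; w = -21; cross terms: (-18*-21 - 15*-19)=663, (15*38 - 1*-21)=591, (1*-19 - -18*38)=665; twice the area = |1919| = 1919; area = 1919/2; answer 1919/2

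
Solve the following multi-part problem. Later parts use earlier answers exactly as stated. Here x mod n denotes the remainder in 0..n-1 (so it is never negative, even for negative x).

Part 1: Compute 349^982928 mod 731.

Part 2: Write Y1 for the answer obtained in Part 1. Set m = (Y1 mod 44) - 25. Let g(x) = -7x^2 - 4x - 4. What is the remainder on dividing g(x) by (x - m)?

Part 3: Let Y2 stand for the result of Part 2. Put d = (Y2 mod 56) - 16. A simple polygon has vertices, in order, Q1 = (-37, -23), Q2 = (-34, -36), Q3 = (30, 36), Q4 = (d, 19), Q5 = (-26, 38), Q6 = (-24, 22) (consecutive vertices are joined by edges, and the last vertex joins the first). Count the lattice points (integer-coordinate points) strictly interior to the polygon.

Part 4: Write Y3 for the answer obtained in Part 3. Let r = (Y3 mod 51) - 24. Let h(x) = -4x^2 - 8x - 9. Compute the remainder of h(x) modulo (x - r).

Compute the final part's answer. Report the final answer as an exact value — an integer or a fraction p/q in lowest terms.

Part 1: squarings mod 731: 349^1=349, 349^2=455, 349^4=152, 349^8=443, 349^16=341, 349^32=52, 349^64=511, 349^128=154, 349^256=324, 349^512=443, 349^1024=341, 349^2048=52, 349^4096=511, 349^8192=154, 349^16384=324, 349^32768=443, 349^65536=341, 349^131072=52, 349^262144=511, 349^524288=154; 349^982928 = 349^16 * 349^128 * 349^256 * 349^512 * 349^1024 * 349^2048 * 349^4096 * 349^8192 * 349^16384 * 349^32768 * 349^131072 * 349^262144 * 349^524288 = 154 (mod 731); answer 154
Part 2: Y1 = 154; m = -3; remainder = value at the root: -7*(-3)^2 - 4*(-3)^1 - 4 = (-63) + (12) + (-4) = -55; answer -55
Part 3: Y2 = -55; d = -15; cross terms: (-37*-36 - -34*-23)=550, (-34*36 - 30*-36)=-144, (30*19 - -15*36)=1110, (-15*38 - -26*19)=-76, (-26*22 - -24*38)=340, (-24*-23 - -37*22)=1366; twice the area = |3146| = 3146; area = 1573; boundary points = 1 + 8 + 1 + 1 + 2 + 1 = 14; strictly interior points = area - boundary/2 + 1 = 1567; answer 1567
Part 4: Y3 = 1567; r = 13; remainder = value at the root: -4*(13)^2 - 8*(13)^1 - 9 = (-676) + (-104) + (-9) = -789; answer -789

-789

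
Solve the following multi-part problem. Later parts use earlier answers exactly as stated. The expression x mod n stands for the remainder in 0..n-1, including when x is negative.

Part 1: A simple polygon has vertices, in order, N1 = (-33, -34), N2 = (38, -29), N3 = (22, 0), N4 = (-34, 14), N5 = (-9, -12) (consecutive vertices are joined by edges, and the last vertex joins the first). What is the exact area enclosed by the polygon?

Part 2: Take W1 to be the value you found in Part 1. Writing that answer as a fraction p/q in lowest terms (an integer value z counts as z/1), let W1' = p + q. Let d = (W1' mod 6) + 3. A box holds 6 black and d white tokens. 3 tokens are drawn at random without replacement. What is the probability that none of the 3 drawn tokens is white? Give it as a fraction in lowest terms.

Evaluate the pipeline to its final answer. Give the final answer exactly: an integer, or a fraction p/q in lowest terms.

Part 1: cross terms: (-33*-29 - 38*-34)=2249, (38*0 - 22*-29)=638, (22*14 - -34*0)=308, (-34*-12 - -9*14)=534, (-9*-34 - -33*-12)=-90; twice the area = |3639| = 3639; area = 3639/2; answer 3639/2
Part 2: W1 = 3639/2; threaded value p + q = 3641; d = 8; total draws C(14,3) = 364; favorable C(6,3) = 20; P = 5/91; answer 5/91

5/91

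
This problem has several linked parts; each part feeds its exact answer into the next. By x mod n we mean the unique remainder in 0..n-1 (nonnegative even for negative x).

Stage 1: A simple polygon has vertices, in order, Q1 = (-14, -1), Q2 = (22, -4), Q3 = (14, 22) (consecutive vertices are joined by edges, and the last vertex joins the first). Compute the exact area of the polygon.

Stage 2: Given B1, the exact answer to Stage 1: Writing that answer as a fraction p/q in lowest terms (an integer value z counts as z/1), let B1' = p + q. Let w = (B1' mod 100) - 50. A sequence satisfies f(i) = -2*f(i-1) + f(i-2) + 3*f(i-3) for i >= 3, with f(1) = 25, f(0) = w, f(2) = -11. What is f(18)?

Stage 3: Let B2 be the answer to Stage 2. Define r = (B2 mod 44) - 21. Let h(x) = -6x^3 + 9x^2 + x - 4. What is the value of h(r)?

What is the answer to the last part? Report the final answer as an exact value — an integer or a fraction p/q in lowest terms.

5090

Stage 1: cross terms: (-14*-4 - 22*-1)=78, (22*22 - 14*-4)=540, (14*-1 - -14*22)=294; twice the area = |912| = 912; area = 456; answer 456
Stage 2: B1 = 456; threaded value p + q = 457; w = 7; f(3) = -2*(-11) + 1*(25) + 3*(7) = 68; iterating: f(3)=68, f(4)=-72, f(5)=179, f(6)=-226, f(7)=415, f(8)=-519, f(9)=775, f(10)=-824, f(11)=866, f(12)=-231, f(13)=-1144, f(14)=4655, f(15)=-11147, f(16)=23517, f(17)=-44216, f(18)=78508; answer 78508
Stage 3: B2 = 78508; r = -9; -6*(-9)^3 + 9*(-9)^2 + 1*(-9)^1 - 4 = (4374) + (729) + (-9) + (-4) = 5090; answer 5090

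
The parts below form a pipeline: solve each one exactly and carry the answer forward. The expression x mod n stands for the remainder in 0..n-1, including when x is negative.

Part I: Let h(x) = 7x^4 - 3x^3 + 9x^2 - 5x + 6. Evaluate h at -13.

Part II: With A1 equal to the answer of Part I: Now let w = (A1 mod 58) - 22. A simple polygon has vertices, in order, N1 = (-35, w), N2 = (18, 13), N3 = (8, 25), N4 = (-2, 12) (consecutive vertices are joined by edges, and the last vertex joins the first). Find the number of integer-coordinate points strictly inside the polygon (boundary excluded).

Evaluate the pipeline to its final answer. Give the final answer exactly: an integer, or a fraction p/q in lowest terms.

Part I: 7*(-13)^4 - 3*(-13)^3 + 9*(-13)^2 - 5*(-13)^1 + 6 = (199927) + (6591) + (1521) + (65) + (6) = 208110; answer 208110
Part II: A1 = 208110; w = -16; cross terms: (-35*13 - 18*-16)=-167, (18*25 - 8*13)=346, (8*12 - -2*25)=146, (-2*-16 - -35*12)=452; twice the area = |777| = 777; area = 777/2; boundary points = 1 + 2 + 1 + 1 = 5; strictly interior points = area - boundary/2 + 1 = 387; answer 387

387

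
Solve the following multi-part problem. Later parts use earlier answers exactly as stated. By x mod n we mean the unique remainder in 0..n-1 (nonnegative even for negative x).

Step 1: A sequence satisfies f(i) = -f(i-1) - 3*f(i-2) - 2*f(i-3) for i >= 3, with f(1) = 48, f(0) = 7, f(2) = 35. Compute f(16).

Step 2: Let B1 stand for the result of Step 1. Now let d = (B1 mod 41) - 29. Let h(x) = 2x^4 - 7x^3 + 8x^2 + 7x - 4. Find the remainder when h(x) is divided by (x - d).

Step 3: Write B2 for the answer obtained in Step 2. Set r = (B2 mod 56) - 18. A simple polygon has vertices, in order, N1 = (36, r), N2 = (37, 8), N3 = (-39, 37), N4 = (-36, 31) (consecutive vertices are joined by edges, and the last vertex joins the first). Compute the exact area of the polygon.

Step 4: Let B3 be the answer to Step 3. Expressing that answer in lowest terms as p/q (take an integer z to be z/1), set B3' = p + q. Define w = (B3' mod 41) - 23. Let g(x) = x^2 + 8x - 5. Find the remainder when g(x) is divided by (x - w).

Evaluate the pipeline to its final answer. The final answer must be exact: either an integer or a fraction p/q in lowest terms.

Step 1: f(3) = -1*(35) - 3*(48) - 2*(7) = -193; iterating: f(3)=-193, f(4)=-8, f(5)=517, f(6)=-107, f(7)=-1428, f(8)=715, f(9)=3783, f(10)=-3072, f(11)=-9707, f(12)=11357, f(13)=23908, f(14)=-38565, f(15)=-55873, f(16)=123752; answer 123752
Step 2: B1 = 123752; d = -15; remainder = value at the root: 2*(-15)^4 - 7*(-15)^3 + 8*(-15)^2 + 7*(-15)^1 - 4 = (101250) + (23625) + (1800) + (-105) + (-4) = 126566; answer 126566
Step 3: B2 = 126566; r = -12; cross terms: (36*8 - 37*-12)=732, (37*37 - -39*8)=1681, (-39*31 - -36*37)=123, (-36*-12 - 36*31)=-684; twice the area = |1852| = 1852; area = 926; answer 926
Step 4: B3 = 926; threaded value p + q = 927; w = 2; remainder = value at the root: 1*(2)^2 + 8*(2)^1 - 5 = (4) + (16) + (-5) = 15; answer 15

15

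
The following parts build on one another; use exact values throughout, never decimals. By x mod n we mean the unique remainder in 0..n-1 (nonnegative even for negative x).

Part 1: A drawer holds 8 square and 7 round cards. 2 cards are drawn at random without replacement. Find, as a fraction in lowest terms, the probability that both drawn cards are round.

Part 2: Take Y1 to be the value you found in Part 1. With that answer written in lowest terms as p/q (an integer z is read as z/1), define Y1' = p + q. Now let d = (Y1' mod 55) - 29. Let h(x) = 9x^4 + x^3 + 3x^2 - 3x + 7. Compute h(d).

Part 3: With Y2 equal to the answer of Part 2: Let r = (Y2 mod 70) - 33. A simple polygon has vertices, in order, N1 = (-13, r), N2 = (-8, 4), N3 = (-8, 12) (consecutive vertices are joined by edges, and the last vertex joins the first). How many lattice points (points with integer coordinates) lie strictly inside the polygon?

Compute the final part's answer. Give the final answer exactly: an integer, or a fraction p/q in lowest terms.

Part 1: total draws C(15,2) = 105; favorable C(7,2) = 21; P = 1/5; answer 1/5
Part 2: Y1 = 1/5; threaded value p + q = 6; d = -23; 9*(-23)^4 + 1*(-23)^3 + 3*(-23)^2 - 3*(-23)^1 + 7 = (2518569) + (-12167) + (1587) + (69) + (7) = 2508065; answer 2508065
Part 3: Y2 = 2508065; r = 2; cross terms: (-13*4 - -8*2)=-36, (-8*12 - -8*4)=-64, (-8*2 - -13*12)=140; twice the area = |40| = 40; area = 20; boundary points = 1 + 8 + 5 = 14; strictly interior points = area - boundary/2 + 1 = 14; answer 14

14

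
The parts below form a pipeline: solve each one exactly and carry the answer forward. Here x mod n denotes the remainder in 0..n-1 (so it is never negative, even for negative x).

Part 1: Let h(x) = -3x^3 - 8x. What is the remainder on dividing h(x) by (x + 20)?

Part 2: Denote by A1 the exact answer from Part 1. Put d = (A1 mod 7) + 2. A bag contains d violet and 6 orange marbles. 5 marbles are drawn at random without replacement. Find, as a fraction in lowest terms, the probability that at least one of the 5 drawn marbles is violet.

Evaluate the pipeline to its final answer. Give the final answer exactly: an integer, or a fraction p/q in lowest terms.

76/77

Part 1: remainder = value at the root: -3*(-20)^3 - 8*(-20)^1 = (24000) + (160) = 24160; answer 24160
Part 2: A1 = 24160; d = 5; total draws C(11,5) = 462; complement C(6,5) = 6; favorable 462 - 6 = 456; P = 76/77; answer 76/77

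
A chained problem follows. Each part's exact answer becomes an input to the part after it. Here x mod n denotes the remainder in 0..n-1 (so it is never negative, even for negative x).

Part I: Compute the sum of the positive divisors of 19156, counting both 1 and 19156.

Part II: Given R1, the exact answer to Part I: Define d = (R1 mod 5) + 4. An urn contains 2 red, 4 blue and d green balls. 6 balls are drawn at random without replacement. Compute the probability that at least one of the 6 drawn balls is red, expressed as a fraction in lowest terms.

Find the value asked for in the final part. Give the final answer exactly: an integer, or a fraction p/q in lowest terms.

Part I: 19156 = 2^2 * 4789; sigma = (1 + 2 + 4) * (1 + 4789) = 7 * 4790 = 33530; answer 33530
Part II: R1 = 33530; d = 4; total draws C(10,6) = 210; complement C(8,6) = 28; favorable 210 - 28 = 182; P = 13/15; answer 13/15

13/15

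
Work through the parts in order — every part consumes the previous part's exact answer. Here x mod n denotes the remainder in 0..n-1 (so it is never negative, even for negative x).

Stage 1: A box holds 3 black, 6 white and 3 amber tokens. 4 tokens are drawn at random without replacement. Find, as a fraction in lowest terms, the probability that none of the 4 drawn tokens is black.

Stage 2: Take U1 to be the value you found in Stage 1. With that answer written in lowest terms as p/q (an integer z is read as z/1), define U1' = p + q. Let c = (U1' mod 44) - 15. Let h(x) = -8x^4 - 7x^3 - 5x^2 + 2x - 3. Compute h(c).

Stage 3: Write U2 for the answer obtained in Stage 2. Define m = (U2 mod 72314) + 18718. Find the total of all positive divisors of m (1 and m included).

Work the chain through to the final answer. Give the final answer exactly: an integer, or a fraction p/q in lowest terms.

Stage 1: total draws C(12,4) = 495; favorable C(9,4) = 126; P = 14/55; answer 14/55
Stage 2: U1 = 14/55; threaded value p + q = 69; c = 10; -8*(10)^4 - 7*(10)^3 - 5*(10)^2 + 2*(10)^1 - 3 = (-80000) + (-7000) + (-500) + (20) + (-3) = -87483; answer -87483
Stage 3: U2 = -87483; m = 75863; 75863 = 107 * 709; sigma = (1 + 107) * (1 + 709) = 108 * 710 = 76680; answer 76680

76680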